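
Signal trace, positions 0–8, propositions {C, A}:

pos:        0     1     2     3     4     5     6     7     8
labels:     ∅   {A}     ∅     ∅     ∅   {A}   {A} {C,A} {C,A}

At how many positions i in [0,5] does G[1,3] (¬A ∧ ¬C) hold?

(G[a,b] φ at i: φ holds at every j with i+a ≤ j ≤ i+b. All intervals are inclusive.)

1

Evaluate at each i in [0,5]:
  i=0: ✗ (fails at j=1)
  i=1: ✓ (all of [2,4])
  i=2: ✗ (fails at j=5)
  i=3: ✗ (fails at j=5)
  i=4: ✗ (fails at j=5)
  i=5: ✗ (fails at j=6)
Positions where it holds: {1} → 1.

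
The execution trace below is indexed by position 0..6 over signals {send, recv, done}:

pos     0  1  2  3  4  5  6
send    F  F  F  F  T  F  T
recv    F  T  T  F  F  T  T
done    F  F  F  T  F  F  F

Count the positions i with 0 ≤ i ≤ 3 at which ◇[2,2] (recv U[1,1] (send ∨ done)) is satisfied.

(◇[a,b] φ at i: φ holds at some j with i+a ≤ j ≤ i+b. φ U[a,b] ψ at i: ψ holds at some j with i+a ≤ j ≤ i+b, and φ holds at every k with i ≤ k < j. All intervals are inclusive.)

Evaluate at each i in [0,3]:
  i=0: ✓ (witness j=2)
  i=1: ✗ (none in [3,3])
  i=2: ✗ (none in [4,4])
  i=3: ✓ (witness j=5)
Positions where it holds: {0, 3} → 2.

2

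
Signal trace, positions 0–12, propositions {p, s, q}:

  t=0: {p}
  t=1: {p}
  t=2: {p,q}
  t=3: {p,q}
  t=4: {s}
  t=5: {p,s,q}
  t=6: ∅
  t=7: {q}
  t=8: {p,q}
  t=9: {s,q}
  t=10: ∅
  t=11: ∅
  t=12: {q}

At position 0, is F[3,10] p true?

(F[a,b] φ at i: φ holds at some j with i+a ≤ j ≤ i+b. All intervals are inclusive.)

True

Check p at each j in [3,10]:
  j=3: true
  j=4: false
  j=5: true
  j=6: false
  j=7: false
  j=8: true
  j=9: false
  j=10: false
Found at j=3 → formula holds.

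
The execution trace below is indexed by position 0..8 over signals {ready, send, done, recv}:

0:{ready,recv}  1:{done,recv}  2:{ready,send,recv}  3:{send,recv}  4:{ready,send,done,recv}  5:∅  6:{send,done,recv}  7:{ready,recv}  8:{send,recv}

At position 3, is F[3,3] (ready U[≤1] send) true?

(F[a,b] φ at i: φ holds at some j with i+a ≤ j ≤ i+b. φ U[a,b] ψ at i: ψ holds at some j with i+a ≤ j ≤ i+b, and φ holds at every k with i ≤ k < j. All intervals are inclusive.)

Check (ready U[≤1] send) at each j in [6,6]:
  j=6: holds
Found at j=6 → formula holds.

Yes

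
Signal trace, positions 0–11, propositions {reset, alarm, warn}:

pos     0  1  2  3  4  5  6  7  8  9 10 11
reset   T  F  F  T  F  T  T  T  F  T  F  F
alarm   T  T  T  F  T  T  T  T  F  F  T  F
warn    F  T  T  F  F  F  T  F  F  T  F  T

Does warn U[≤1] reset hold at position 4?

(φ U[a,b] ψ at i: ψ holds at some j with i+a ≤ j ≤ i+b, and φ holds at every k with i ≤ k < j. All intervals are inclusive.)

Need some j in [4,5] with reset, and warn at every k in [4,j-1].
  j=4: reset false.
  j=5: reset holds, but warn fails at k=4 → not this j.
No j in the window works → until fails.

Does not hold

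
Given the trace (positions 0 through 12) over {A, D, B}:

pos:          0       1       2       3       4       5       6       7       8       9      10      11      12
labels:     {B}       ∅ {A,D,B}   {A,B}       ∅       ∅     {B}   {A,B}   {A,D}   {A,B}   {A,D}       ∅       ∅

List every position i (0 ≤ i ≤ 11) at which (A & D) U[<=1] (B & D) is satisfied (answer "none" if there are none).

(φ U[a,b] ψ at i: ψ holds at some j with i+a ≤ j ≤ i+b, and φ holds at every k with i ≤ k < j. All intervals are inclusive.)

2

Evaluate at each i in [0,11]:
  i=0: ✗ (no rhs in [0,1])
  i=1: ✗ (lhs fails at k=1 before rhs at j=2)
  i=2: ✓ (rhs at j=2)
  i=3: ✗ (no rhs in [3,4])
  i=4: ✗ (no rhs in [4,5])
  i=5: ✗ (no rhs in [5,6])
  i=6: ✗ (no rhs in [6,7])
  i=7: ✗ (no rhs in [7,8])
  i=8: ✗ (no rhs in [8,9])
  i=9: ✗ (no rhs in [9,10])
  i=10: ✗ (no rhs in [10,11])
  i=11: ✗ (no rhs in [11,12])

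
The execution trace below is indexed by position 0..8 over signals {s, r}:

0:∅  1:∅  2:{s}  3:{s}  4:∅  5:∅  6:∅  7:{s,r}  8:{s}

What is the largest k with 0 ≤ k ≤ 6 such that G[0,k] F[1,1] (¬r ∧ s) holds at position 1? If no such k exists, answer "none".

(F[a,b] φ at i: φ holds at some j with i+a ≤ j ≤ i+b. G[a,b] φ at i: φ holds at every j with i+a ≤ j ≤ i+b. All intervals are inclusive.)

F[1,1] (¬r ∧ s) must hold from j=1 onward; find where it first fails.
  j=1: holds
  j=2: holds
  j=3: fails
Holds on [1,2], so largest k = 1.

1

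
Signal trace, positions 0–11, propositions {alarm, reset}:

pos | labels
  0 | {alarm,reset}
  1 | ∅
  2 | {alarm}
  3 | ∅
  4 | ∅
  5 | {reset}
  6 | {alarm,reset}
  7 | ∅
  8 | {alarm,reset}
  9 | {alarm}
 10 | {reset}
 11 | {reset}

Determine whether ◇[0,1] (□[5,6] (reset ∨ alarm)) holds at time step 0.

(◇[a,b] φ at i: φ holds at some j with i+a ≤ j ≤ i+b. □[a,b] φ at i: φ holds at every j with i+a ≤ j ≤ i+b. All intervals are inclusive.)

Check □[5,6] (reset ∨ alarm) at each j in [0,1]:
  j=0: holds on [5,6]
  j=1: fails at 7
Found at j=0 → formula holds.

True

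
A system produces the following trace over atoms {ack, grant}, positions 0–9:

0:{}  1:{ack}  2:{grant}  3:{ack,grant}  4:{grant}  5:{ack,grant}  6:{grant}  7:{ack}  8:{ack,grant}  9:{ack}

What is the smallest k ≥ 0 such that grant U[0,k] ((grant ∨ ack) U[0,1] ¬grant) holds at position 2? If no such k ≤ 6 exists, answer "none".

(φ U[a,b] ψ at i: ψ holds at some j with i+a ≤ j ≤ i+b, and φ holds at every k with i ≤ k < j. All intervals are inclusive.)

4

Need earliest j ≥ 2 with ((grant ∨ ack) U[0,1] ¬grant), and grant at every k in [2,j-1].
  j=2: rhs fails.
  j=3: rhs fails.
  j=4: rhs fails.
  j=5: rhs fails.
  j=6: rhs holds; lhs holds on [2,5]. k = 4.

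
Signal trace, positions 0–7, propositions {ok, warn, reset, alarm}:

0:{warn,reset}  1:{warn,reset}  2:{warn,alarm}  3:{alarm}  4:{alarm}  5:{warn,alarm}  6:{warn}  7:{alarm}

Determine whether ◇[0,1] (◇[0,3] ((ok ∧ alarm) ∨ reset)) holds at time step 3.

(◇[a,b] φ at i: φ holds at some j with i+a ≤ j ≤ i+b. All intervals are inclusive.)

False

Check ◇[0,3] ((ok ∧ alarm) ∨ reset) at each j in [3,4]:
  j=3: fails (none in [3,6])
  j=4: fails (none in [4,7])
No position in the window satisfies it → formula fails.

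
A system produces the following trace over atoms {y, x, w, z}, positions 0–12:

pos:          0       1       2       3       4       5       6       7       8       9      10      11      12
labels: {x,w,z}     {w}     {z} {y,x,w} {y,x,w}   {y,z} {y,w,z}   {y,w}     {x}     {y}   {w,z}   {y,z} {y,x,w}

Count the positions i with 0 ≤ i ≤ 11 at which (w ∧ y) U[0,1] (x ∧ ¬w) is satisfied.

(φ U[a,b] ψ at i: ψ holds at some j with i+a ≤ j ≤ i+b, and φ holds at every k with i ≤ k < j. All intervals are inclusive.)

2

Evaluate at each i in [0,11]:
  i=0: ✗ (no rhs in [0,1])
  i=1: ✗ (no rhs in [1,2])
  i=2: ✗ (no rhs in [2,3])
  i=3: ✗ (no rhs in [3,4])
  i=4: ✗ (no rhs in [4,5])
  i=5: ✗ (no rhs in [5,6])
  i=6: ✗ (no rhs in [6,7])
  i=7: ✓ (rhs at j=8; lhs holds on [7,7])
  i=8: ✓ (rhs at j=8)
  i=9: ✗ (no rhs in [9,10])
  i=10: ✗ (no rhs in [10,11])
  i=11: ✗ (no rhs in [11,12])
Positions where it holds: {7, 8} → 2.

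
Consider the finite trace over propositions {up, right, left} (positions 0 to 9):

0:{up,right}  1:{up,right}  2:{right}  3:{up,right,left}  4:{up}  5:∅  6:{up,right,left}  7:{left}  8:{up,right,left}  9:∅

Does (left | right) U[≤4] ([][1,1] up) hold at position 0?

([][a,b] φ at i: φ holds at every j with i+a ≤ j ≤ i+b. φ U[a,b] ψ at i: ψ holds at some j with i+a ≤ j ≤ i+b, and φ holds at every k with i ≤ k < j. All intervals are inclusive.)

Need some j in [0,4] with [][1,1] up, and (left | right) at every k in [0,j-1].
  j=0: [][1,1] up holds; no prefix to check → satisfied.

True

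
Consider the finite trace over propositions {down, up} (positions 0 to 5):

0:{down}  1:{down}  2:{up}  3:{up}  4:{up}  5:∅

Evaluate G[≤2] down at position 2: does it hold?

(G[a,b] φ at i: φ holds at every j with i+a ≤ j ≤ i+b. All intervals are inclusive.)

No

Check down at every j in [2,4]:
  j=2: false
  j=3: false
  j=4: false
Fails at j=2 → formula fails.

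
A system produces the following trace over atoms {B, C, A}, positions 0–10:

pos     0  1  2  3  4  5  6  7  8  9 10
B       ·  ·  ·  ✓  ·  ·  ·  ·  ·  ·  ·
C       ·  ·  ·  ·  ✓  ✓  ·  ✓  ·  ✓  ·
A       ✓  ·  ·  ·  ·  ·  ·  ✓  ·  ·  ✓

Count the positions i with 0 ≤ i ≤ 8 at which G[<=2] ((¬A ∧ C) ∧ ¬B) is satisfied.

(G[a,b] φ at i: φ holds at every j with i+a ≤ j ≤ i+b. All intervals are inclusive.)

0

Evaluate at each i in [0,8]:
  i=0: ✗ (fails at j=0)
  i=1: ✗ (fails at j=1)
  i=2: ✗ (fails at j=2)
  i=3: ✗ (fails at j=3)
  i=4: ✗ (fails at j=6)
  i=5: ✗ (fails at j=6)
  i=6: ✗ (fails at j=6)
  i=7: ✗ (fails at j=7)
  i=8: ✗ (fails at j=8)
Positions where it holds: {} → 0.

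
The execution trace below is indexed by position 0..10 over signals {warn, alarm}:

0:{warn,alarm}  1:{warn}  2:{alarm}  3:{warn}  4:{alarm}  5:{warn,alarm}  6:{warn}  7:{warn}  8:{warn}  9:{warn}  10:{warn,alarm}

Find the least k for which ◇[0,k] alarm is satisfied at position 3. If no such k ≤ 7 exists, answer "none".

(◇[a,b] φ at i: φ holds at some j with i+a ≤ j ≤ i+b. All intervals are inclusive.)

Scan j = 3,4,… for alarm:
  j=3: fails
  j=4: holds
First hit at j=4, so smallest k = 4-3 = 1.

1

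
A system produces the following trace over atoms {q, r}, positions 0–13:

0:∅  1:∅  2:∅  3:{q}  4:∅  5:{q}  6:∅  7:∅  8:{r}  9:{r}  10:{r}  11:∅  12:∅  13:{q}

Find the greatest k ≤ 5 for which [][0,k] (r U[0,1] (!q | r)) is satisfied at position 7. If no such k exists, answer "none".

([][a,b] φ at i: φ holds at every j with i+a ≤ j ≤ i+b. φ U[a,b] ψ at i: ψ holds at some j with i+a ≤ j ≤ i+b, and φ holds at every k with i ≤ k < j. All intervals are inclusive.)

5

(r U[0,1] (!q | r)) must hold from j=7 onward; find where it first fails.
  j=7: holds
  j=8: holds
  j=9: holds
  j=10: holds
  j=11: holds
  j=12: holds
Holds through j=12; largest k = 5.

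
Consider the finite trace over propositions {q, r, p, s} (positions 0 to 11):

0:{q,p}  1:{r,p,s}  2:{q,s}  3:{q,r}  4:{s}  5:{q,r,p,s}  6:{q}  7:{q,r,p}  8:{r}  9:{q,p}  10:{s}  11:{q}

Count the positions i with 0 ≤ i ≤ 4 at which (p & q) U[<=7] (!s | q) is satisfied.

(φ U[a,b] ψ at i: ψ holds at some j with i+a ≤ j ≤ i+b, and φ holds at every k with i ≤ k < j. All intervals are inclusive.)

3

Evaluate at each i in [0,4]:
  i=0: ✓ (rhs at j=0)
  i=1: ✗ (lhs fails at k=1 before rhs at j=2)
  i=2: ✓ (rhs at j=2)
  i=3: ✓ (rhs at j=3)
  i=4: ✗ (lhs fails at k=4 before rhs at j=5)
Positions where it holds: {0, 2, 3} → 3.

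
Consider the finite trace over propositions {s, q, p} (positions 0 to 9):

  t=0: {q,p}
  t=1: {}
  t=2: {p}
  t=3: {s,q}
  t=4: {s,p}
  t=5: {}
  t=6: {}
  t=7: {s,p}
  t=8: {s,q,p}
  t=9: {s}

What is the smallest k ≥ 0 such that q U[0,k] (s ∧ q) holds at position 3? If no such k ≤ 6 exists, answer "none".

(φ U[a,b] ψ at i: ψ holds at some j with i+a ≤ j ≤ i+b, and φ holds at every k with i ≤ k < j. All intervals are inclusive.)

0

Need earliest j ≥ 3 with (s ∧ q), and q at every k in [3,j-1].
  j=3: rhs holds (empty prefix). k = 0.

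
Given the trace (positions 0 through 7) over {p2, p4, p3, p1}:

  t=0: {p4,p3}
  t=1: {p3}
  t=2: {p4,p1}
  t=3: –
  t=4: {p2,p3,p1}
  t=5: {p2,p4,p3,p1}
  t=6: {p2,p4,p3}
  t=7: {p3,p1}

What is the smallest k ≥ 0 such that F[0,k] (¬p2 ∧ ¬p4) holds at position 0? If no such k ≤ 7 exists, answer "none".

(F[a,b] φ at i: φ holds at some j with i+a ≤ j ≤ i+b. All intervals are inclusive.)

1

Scan j = 0,1,… for (¬p2 ∧ ¬p4):
  j=0: fails
  j=1: holds
First hit at j=1, so smallest k = 1-0 = 1.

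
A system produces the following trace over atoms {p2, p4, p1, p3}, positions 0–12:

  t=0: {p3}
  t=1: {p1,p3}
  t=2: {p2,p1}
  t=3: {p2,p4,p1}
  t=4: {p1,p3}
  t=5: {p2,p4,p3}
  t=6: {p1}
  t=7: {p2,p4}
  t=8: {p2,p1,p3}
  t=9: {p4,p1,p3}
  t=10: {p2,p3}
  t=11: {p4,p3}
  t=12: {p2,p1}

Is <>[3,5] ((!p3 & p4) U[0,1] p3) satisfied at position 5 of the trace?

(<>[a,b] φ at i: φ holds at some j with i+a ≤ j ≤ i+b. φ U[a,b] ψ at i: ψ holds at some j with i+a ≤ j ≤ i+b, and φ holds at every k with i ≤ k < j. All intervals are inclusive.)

Check ((!p3 & p4) U[0,1] p3) at each j in [8,10]:
  j=8: holds
  j=9: holds
  j=10: holds
Found at j=8 → formula holds.

Holds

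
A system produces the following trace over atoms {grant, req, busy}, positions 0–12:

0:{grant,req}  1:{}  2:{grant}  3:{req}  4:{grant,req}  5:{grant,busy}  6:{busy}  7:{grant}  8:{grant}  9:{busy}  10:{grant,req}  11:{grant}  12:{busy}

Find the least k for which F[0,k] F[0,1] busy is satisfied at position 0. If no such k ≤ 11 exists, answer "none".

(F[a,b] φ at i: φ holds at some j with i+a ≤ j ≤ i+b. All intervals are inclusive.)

4

Scan j = 0,1,… for F[0,1] busy:
  j=0: fails
  j=1: fails
  j=2: fails
  j=3: fails
  j=4: holds
First hit at j=4, so smallest k = 4-0 = 4.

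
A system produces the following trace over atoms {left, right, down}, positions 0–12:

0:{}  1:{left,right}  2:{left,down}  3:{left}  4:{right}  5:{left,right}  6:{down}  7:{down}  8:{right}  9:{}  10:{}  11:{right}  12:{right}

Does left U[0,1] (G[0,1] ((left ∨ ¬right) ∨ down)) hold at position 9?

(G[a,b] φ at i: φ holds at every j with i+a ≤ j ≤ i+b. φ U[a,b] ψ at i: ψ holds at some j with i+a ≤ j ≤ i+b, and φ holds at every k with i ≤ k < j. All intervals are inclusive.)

Need some j in [9,10] with G[0,1] ((left ∨ ¬right) ∨ down), and left at every k in [9,j-1].
  j=9: G[0,1] ((left ∨ ¬right) ∨ down) holds; no prefix to check → satisfied.

Yes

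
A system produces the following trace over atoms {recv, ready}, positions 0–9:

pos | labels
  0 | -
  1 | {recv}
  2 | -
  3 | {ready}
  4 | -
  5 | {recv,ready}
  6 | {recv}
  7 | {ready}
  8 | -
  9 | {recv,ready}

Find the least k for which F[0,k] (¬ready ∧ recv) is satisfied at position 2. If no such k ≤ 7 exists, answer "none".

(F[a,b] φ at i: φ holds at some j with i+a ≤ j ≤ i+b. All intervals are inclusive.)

Scan j = 2,3,… for (¬ready ∧ recv):
  j=2: fails
  j=3: fails
  j=4: fails
  j=5: fails
  j=6: holds
First hit at j=6, so smallest k = 6-2 = 4.

4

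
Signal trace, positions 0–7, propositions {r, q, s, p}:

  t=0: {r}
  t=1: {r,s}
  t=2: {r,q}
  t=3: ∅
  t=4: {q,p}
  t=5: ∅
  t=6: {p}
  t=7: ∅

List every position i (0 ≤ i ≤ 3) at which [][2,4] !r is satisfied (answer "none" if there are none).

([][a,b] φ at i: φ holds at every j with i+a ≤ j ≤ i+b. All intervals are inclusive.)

Evaluate at each i in [0,3]:
  i=0: ✗ (fails at j=2)
  i=1: ✓ (all of [3,5])
  i=2: ✓ (all of [4,6])
  i=3: ✓ (all of [5,7])

1, 2, 3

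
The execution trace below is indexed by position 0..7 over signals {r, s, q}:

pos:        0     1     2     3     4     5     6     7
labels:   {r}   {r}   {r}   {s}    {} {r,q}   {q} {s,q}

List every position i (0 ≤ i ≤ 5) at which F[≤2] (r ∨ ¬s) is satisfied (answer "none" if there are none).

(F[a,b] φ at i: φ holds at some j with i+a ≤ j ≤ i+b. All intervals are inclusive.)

0, 1, 2, 3, 4, 5

Evaluate at each i in [0,5]:
  i=0: ✓ (witness j=0)
  i=1: ✓ (witness j=1)
  i=2: ✓ (witness j=2)
  i=3: ✓ (witness j=4)
  i=4: ✓ (witness j=4)
  i=5: ✓ (witness j=5)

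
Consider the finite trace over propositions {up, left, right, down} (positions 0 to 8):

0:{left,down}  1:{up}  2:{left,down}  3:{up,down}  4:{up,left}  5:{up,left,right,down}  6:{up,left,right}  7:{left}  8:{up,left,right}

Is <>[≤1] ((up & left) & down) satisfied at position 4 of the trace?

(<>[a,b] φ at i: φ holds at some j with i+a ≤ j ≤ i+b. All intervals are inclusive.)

Holds

Check ((up & left) & down) at each j in [4,5]:
  j=4: false
  j=5: true
Found at j=5 → formula holds.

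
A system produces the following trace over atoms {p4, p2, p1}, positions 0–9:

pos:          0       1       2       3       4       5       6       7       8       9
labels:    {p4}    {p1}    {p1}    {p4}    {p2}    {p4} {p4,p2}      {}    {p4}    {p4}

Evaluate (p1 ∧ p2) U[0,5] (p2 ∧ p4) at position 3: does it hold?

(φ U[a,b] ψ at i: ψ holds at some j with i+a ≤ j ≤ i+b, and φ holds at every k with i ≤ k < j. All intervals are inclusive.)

Need some j in [3,8] with (p2 ∧ p4), and (p1 ∧ p2) at every k in [3,j-1].
  j=3: (p2 ∧ p4) false.
  j=4: (p2 ∧ p4) false.
  j=5: (p2 ∧ p4) false.
  j=6: (p2 ∧ p4) holds, but (p1 ∧ p2) fails at k=3 → not this j.
  j=7: (p2 ∧ p4) false.
  j=8: (p2 ∧ p4) false.
No j in the window works → until fails.

No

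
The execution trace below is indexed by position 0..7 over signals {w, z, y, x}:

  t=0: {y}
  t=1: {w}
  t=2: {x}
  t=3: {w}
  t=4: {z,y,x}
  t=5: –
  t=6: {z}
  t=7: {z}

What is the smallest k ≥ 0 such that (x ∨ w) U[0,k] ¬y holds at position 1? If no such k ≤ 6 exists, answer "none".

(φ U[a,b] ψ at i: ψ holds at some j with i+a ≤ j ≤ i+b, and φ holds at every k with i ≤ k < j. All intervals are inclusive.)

Need earliest j ≥ 1 with ¬y, and (x ∨ w) at every k in [1,j-1].
  j=1: rhs holds (empty prefix). k = 0.

0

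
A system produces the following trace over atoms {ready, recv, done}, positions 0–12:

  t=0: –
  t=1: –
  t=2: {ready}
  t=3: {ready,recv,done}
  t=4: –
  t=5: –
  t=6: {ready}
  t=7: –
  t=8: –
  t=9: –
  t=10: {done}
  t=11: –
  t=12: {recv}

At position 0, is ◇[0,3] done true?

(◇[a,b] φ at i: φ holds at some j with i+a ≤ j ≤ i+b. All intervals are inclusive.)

True

Check done at each j in [0,3]:
  j=0: false
  j=1: false
  j=2: false
  j=3: true
Found at j=3 → formula holds.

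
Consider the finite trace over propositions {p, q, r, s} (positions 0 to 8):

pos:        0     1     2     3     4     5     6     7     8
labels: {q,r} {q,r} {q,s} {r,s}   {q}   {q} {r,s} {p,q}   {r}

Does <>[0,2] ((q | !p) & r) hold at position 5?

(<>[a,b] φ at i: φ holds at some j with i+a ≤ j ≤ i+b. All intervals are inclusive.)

Holds

Check ((q | !p) & r) at each j in [5,7]:
  j=5: false
  j=6: true
  j=7: false
Found at j=6 → formula holds.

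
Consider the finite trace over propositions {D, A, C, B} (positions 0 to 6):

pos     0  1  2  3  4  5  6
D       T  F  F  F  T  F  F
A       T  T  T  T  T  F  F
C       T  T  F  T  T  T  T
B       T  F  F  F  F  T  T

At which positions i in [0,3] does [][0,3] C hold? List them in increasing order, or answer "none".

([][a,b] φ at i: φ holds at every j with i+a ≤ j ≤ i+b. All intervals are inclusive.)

Evaluate at each i in [0,3]:
  i=0: ✗ (fails at j=2)
  i=1: ✗ (fails at j=2)
  i=2: ✗ (fails at j=2)
  i=3: ✓ (all of [3,6])

3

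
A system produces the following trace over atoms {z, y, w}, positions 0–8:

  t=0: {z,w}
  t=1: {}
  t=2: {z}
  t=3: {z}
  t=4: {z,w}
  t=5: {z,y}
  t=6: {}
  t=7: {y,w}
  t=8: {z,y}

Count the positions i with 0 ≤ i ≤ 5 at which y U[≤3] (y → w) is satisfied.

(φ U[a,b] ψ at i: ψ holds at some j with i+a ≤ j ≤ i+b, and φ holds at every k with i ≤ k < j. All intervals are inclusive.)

Evaluate at each i in [0,5]:
  i=0: ✓ (rhs at j=0)
  i=1: ✓ (rhs at j=1)
  i=2: ✓ (rhs at j=2)
  i=3: ✓ (rhs at j=3)
  i=4: ✓ (rhs at j=4)
  i=5: ✓ (rhs at j=6; lhs holds on [5,5])
Positions where it holds: {0, 1, 2, 3, 4, 5} → 6.

6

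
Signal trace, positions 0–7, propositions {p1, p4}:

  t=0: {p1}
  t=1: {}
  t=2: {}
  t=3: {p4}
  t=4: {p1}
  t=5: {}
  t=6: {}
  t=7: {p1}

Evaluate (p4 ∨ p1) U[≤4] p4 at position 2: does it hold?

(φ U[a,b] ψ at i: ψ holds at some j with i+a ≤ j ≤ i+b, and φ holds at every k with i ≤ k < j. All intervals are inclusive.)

Need some j in [2,6] with p4, and (p4 ∨ p1) at every k in [2,j-1].
  j=2: p4 false.
  j=3: p4 holds, but (p4 ∨ p1) fails at k=2 → not this j.
  j=4: p4 false.
  j=5: p4 false.
  j=6: p4 false.
No j in the window works → until fails.

False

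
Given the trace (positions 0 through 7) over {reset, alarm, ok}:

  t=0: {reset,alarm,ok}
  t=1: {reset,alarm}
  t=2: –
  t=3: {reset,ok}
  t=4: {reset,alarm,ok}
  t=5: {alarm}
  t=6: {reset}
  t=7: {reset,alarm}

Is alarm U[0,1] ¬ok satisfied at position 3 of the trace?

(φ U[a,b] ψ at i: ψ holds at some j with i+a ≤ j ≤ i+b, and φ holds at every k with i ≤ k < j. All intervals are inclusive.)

Need some j in [3,4] with ¬ok, and alarm at every k in [3,j-1].
  j=3: ¬ok false.
  j=4: ¬ok false.
No j in the window works → until fails.

Does not hold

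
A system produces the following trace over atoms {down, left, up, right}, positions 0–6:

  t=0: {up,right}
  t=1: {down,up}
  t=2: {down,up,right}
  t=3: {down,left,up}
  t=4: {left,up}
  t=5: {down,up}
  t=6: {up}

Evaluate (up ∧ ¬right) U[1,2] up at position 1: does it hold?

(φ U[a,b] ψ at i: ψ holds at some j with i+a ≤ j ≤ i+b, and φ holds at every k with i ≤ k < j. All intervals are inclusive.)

Yes

Need some j in [2,3] with up, and (up ∧ ¬right) at every k in [1,j-1].
  j=2: up holds; (up ∧ ¬right) holds at every k in [1,1] → satisfied.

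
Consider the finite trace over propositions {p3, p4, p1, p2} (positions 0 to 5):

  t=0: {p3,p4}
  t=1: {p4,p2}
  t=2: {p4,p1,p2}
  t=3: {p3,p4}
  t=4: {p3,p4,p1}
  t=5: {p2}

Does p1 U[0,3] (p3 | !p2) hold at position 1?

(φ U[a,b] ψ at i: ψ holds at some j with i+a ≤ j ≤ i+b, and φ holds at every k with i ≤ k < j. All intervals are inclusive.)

Need some j in [1,4] with (p3 | !p2), and p1 at every k in [1,j-1].
  j=1: (p3 | !p2) false.
  j=2: (p3 | !p2) false.
  j=3: (p3 | !p2) holds, but p1 fails at k=1 → not this j.
  j=4: (p3 | !p2) holds, but p1 fails at k=1 → not this j.
No j in the window works → until fails.

False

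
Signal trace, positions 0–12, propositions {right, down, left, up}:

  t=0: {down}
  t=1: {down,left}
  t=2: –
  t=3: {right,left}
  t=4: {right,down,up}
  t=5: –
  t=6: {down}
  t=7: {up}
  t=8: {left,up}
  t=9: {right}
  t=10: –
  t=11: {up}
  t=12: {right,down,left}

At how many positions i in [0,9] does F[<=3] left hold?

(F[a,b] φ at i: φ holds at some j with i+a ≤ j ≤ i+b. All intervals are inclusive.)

9

Evaluate at each i in [0,9]:
  i=0: ✓ (witness j=1)
  i=1: ✓ (witness j=1)
  i=2: ✓ (witness j=3)
  i=3: ✓ (witness j=3)
  i=4: ✗ (none in [4,7])
  i=5: ✓ (witness j=8)
  i=6: ✓ (witness j=8)
  i=7: ✓ (witness j=8)
  i=8: ✓ (witness j=8)
  i=9: ✓ (witness j=12)
Positions where it holds: {0, 1, 2, 3, 5, 6, 7, 8, 9} → 9.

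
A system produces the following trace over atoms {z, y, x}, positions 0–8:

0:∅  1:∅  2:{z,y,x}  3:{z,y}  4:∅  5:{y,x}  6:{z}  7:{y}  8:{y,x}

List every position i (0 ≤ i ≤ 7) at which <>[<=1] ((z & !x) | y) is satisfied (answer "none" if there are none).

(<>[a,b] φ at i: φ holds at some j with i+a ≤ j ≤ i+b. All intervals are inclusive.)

1, 2, 3, 4, 5, 6, 7

Evaluate at each i in [0,7]:
  i=0: ✗ (none in [0,1])
  i=1: ✓ (witness j=2)
  i=2: ✓ (witness j=2)
  i=3: ✓ (witness j=3)
  i=4: ✓ (witness j=5)
  i=5: ✓ (witness j=5)
  i=6: ✓ (witness j=6)
  i=7: ✓ (witness j=7)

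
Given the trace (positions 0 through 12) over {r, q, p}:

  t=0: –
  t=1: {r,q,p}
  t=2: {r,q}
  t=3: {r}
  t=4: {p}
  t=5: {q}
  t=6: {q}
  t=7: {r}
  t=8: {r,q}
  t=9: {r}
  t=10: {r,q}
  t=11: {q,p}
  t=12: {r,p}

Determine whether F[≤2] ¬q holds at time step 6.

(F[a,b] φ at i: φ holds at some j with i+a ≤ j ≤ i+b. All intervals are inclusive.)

Holds

Check ¬q at each j in [6,8]:
  j=6: false
  j=7: true
  j=8: false
Found at j=7 → formula holds.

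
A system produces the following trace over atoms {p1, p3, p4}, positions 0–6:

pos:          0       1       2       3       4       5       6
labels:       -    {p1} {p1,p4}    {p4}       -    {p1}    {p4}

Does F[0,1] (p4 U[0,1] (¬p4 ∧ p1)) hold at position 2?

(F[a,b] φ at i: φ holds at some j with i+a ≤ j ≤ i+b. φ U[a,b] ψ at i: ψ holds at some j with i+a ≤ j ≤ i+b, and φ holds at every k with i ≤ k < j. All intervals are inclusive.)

No

Check (p4 U[0,1] (¬p4 ∧ p1)) at each j in [2,3]:
  j=2: fails
  j=3: fails
No position in the window satisfies it → formula fails.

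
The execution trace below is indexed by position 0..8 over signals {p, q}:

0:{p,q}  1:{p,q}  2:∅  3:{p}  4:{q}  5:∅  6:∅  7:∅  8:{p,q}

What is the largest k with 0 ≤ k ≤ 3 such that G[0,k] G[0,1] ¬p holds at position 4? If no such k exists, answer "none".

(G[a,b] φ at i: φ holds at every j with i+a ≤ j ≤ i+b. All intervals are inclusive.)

2

G[0,1] ¬p must hold from j=4 onward; find where it first fails.
  j=4: holds
  j=5: holds
  j=6: holds
  j=7: fails
Holds on [4,6], so largest k = 2.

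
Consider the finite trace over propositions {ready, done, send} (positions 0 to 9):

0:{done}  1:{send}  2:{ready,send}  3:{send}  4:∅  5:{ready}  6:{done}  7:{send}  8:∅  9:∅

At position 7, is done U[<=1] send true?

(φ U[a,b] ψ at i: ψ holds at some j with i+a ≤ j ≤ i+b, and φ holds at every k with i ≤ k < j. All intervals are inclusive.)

Need some j in [7,8] with send, and done at every k in [7,j-1].
  j=7: send holds; no prefix to check → satisfied.

Holds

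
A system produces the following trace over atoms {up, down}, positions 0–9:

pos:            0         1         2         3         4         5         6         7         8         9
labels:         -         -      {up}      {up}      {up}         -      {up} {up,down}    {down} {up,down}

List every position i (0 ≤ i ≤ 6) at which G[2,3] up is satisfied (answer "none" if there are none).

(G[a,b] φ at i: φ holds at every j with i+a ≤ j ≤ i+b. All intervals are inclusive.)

Evaluate at each i in [0,6]:
  i=0: ✓ (all of [2,3])
  i=1: ✓ (all of [3,4])
  i=2: ✗ (fails at j=5)
  i=3: ✗ (fails at j=5)
  i=4: ✓ (all of [6,7])
  i=5: ✗ (fails at j=8)
  i=6: ✗ (fails at j=8)

0, 1, 4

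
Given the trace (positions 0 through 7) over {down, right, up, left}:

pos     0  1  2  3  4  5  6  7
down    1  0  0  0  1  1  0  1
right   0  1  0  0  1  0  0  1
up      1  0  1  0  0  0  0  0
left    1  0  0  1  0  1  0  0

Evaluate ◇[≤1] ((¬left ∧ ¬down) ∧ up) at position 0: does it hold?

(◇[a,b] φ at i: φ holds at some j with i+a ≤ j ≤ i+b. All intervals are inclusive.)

Does not hold

Check ((¬left ∧ ¬down) ∧ up) at each j in [0,1]:
  j=0: false
  j=1: false
No position in the window satisfies it → formula fails.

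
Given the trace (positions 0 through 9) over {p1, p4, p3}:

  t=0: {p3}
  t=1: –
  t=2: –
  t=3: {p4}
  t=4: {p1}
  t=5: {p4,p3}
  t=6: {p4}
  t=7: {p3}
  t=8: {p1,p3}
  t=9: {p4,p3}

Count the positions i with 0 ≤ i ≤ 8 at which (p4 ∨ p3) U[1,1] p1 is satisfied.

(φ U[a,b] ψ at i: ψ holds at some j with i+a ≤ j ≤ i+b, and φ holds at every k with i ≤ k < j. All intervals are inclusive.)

2

Evaluate at each i in [0,8]:
  i=0: ✗ (no rhs in [1,1])
  i=1: ✗ (no rhs in [2,2])
  i=2: ✗ (no rhs in [3,3])
  i=3: ✓ (rhs at j=4; lhs holds on [3,3])
  i=4: ✗ (no rhs in [5,5])
  i=5: ✗ (no rhs in [6,6])
  i=6: ✗ (no rhs in [7,7])
  i=7: ✓ (rhs at j=8; lhs holds on [7,7])
  i=8: ✗ (no rhs in [9,9])
Positions where it holds: {3, 7} → 2.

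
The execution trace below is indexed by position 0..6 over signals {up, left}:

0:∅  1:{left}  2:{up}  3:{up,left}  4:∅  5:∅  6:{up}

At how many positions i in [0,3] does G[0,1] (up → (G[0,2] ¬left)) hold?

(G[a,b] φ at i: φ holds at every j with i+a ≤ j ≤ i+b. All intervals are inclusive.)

Evaluate at each i in [0,3]:
  i=0: ✓ (all of [0,1])
  i=1: ✗ (fails at j=2)
  i=2: ✗ (fails at j=2)
  i=3: ✗ (fails at j=3)
Positions where it holds: {0} → 1.

1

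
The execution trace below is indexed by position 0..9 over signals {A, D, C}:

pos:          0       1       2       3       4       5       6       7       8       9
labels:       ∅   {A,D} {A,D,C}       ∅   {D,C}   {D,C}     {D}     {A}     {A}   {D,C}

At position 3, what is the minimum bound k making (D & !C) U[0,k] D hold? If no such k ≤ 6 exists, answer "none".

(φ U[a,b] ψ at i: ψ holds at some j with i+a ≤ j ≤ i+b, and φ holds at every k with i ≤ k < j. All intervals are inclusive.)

Need earliest j ≥ 3 with D, and (D & !C) at every k in [3,j-1].
  j=3: rhs fails.
  j=4: rhs holds but lhs fails at k=3.
  j=5: rhs holds but lhs fails at k=3.
  j=6: rhs holds but lhs fails at k=3.
  j=7: rhs fails.
  j=8: rhs fails.
  j=9: rhs holds but lhs fails at k=3.
No witness within the range → none.

none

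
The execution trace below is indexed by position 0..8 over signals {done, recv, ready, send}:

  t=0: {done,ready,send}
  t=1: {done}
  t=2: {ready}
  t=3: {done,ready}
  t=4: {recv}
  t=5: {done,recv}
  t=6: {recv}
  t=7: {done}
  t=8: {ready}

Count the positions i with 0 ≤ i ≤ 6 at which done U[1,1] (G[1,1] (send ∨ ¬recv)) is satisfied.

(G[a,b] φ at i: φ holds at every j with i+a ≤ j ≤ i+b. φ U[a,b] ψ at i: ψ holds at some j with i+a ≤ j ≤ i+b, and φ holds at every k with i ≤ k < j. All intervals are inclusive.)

3

Evaluate at each i in [0,6]:
  i=0: ✓ (rhs at j=1; lhs holds on [0,0])
  i=1: ✓ (rhs at j=2; lhs holds on [1,1])
  i=2: ✗ (no rhs in [3,3])
  i=3: ✗ (no rhs in [4,4])
  i=4: ✗ (no rhs in [5,5])
  i=5: ✓ (rhs at j=6; lhs holds on [5,5])
  i=6: ✗ (lhs fails at k=6 before rhs at j=7)
Positions where it holds: {0, 1, 5} → 3.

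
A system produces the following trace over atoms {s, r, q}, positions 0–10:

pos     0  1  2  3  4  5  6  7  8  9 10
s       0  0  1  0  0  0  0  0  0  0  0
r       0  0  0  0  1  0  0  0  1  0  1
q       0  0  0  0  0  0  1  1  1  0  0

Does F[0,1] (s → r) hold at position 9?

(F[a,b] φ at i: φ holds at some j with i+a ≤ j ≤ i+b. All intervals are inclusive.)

Check (s → r) at each j in [9,10]:
  j=9: true
  j=10: true
Found at j=9 → formula holds.

True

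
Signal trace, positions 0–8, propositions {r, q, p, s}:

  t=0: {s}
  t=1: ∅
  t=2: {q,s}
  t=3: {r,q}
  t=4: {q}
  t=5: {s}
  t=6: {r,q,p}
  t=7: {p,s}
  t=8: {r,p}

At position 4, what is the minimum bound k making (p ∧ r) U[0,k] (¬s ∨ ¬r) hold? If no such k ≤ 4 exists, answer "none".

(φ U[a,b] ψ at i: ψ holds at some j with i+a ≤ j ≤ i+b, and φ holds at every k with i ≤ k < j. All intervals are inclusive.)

Need earliest j ≥ 4 with (¬s ∨ ¬r), and (p ∧ r) at every k in [4,j-1].
  j=4: rhs holds (empty prefix). k = 0.

0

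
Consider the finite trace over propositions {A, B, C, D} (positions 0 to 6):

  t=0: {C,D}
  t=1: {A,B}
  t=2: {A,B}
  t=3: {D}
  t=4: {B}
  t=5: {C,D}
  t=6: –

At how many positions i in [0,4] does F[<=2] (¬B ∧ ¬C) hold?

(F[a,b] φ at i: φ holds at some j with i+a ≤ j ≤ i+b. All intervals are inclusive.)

Evaluate at each i in [0,4]:
  i=0: ✗ (none in [0,2])
  i=1: ✓ (witness j=3)
  i=2: ✓ (witness j=3)
  i=3: ✓ (witness j=3)
  i=4: ✓ (witness j=6)
Positions where it holds: {1, 2, 3, 4} → 4.

4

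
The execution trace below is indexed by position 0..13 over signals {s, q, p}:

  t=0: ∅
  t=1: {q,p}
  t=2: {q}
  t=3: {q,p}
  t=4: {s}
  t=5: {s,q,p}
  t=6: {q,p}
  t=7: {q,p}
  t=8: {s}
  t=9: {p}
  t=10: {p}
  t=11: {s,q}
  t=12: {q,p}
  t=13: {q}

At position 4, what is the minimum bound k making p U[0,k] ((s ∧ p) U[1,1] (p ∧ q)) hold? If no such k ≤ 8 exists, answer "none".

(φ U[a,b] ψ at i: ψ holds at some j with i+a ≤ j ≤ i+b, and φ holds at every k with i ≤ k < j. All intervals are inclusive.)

none

Need earliest j ≥ 4 with ((s ∧ p) U[1,1] (p ∧ q)), and p at every k in [4,j-1].
  j=4: rhs fails.
  j=5: rhs holds but lhs fails at k=4.
  j=6: rhs fails.
  j=7: rhs fails.
  j=8: rhs fails.
  j=9: rhs fails.
  j=10: rhs fails.
  j=11: rhs fails.
  j=12: rhs fails.
No witness within the range → none.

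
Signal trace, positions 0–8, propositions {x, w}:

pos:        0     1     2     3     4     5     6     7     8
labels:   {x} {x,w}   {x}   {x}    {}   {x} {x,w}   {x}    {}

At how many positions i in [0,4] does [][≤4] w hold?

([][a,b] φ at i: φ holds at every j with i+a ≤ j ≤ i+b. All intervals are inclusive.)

Evaluate at each i in [0,4]:
  i=0: ✗ (fails at j=0)
  i=1: ✗ (fails at j=2)
  i=2: ✗ (fails at j=2)
  i=3: ✗ (fails at j=3)
  i=4: ✗ (fails at j=4)
Positions where it holds: {} → 0.

0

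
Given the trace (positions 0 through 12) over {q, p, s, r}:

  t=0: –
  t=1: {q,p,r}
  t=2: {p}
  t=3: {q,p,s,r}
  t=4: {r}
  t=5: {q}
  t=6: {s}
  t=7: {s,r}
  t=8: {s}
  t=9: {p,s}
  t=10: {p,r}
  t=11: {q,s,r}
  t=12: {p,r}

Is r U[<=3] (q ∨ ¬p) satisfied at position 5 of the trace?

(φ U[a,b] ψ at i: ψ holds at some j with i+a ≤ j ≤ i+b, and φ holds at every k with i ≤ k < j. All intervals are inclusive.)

Need some j in [5,8] with (q ∨ ¬p), and r at every k in [5,j-1].
  j=5: (q ∨ ¬p) holds; no prefix to check → satisfied.

True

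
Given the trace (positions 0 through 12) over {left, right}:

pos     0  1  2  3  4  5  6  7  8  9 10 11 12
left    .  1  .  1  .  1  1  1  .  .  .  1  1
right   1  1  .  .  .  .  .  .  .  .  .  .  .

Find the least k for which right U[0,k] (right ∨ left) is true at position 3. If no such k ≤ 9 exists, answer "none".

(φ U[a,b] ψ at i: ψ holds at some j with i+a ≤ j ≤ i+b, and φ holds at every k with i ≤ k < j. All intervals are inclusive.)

0

Need earliest j ≥ 3 with (right ∨ left), and right at every k in [3,j-1].
  j=3: rhs holds (empty prefix). k = 0.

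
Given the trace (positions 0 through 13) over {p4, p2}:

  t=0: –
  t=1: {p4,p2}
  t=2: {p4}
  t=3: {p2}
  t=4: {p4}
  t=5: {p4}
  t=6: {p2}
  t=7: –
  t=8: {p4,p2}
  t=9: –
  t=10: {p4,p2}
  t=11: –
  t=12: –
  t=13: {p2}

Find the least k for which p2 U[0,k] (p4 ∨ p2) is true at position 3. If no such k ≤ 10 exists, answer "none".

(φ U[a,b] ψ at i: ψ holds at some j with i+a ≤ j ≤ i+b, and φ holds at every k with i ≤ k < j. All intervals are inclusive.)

Need earliest j ≥ 3 with (p4 ∨ p2), and p2 at every k in [3,j-1].
  j=3: rhs holds (empty prefix). k = 0.

0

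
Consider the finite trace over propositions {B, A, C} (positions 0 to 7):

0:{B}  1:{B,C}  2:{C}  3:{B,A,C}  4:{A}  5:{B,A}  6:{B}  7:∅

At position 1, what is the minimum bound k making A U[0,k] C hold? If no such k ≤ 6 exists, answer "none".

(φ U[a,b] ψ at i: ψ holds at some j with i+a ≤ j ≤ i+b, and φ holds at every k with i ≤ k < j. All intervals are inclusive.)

0

Need earliest j ≥ 1 with C, and A at every k in [1,j-1].
  j=1: rhs holds (empty prefix). k = 0.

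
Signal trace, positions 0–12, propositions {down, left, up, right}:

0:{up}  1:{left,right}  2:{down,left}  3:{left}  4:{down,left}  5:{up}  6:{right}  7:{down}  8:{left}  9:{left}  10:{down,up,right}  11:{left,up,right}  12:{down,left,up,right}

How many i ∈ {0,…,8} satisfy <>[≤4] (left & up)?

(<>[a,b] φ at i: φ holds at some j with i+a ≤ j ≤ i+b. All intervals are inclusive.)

2

Evaluate at each i in [0,8]:
  i=0: ✗ (none in [0,4])
  i=1: ✗ (none in [1,5])
  i=2: ✗ (none in [2,6])
  i=3: ✗ (none in [3,7])
  i=4: ✗ (none in [4,8])
  i=5: ✗ (none in [5,9])
  i=6: ✗ (none in [6,10])
  i=7: ✓ (witness j=11)
  i=8: ✓ (witness j=11)
Positions where it holds: {7, 8} → 2.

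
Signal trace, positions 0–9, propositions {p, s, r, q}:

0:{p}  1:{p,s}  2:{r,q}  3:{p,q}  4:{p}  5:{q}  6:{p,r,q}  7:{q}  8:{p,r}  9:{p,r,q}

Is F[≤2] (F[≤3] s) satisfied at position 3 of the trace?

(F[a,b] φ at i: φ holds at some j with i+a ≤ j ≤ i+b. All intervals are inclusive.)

No

Check F[≤3] s at each j in [3,5]:
  j=3: fails (none in [3,6])
  j=4: fails (none in [4,7])
  j=5: fails (none in [5,8])
No position in the window satisfies it → formula fails.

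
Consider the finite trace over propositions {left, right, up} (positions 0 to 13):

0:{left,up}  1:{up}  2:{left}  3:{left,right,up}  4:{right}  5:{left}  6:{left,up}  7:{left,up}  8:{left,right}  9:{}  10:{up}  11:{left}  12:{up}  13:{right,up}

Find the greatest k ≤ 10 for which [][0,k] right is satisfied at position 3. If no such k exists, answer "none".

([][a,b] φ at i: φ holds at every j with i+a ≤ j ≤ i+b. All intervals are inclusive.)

right must hold from j=3 onward; find where it first fails.
  j=3: holds
  j=4: holds
  j=5: fails
Holds on [3,4], so largest k = 1.

1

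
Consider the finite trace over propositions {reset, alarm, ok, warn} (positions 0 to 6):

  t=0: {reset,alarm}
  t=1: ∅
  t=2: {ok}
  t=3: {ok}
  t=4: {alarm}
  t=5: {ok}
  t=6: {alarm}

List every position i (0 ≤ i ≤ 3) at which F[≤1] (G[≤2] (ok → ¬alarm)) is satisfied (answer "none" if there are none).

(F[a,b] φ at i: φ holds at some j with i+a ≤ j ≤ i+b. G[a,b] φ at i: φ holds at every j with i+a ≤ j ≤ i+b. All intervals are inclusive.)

Evaluate at each i in [0,3]:
  i=0: ✓ (witness j=0)
  i=1: ✓ (witness j=1)
  i=2: ✓ (witness j=2)
  i=3: ✓ (witness j=3)

0, 1, 2, 3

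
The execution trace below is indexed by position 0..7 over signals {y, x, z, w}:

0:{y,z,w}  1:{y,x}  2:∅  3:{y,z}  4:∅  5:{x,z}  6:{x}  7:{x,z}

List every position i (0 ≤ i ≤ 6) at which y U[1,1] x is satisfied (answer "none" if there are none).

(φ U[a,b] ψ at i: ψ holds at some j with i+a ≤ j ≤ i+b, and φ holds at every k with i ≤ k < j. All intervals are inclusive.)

0

Evaluate at each i in [0,6]:
  i=0: ✓ (rhs at j=1; lhs holds on [0,0])
  i=1: ✗ (no rhs in [2,2])
  i=2: ✗ (no rhs in [3,3])
  i=3: ✗ (no rhs in [4,4])
  i=4: ✗ (lhs fails at k=4 before rhs at j=5)
  i=5: ✗ (lhs fails at k=5 before rhs at j=6)
  i=6: ✗ (lhs fails at k=6 before rhs at j=7)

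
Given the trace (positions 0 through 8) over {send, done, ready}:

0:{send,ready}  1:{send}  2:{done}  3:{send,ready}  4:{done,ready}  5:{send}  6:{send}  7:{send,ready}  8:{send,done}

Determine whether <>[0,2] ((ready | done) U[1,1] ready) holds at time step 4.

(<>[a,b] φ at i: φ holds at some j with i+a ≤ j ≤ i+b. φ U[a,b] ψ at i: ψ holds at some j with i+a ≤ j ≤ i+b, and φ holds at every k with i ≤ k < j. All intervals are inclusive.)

No

Check ((ready | done) U[1,1] ready) at each j in [4,6]:
  j=4: fails
  j=5: fails
  j=6: fails
No position in the window satisfies it → formula fails.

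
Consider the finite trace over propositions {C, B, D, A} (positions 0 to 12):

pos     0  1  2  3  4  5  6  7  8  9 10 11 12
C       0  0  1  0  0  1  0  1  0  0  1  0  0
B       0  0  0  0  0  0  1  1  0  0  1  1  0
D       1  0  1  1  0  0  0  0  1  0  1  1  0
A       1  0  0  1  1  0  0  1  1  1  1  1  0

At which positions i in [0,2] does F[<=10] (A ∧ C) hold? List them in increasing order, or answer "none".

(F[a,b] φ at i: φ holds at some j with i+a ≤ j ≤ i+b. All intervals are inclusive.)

0, 1, 2

Evaluate at each i in [0,2]:
  i=0: ✓ (witness j=7)
  i=1: ✓ (witness j=7)
  i=2: ✓ (witness j=7)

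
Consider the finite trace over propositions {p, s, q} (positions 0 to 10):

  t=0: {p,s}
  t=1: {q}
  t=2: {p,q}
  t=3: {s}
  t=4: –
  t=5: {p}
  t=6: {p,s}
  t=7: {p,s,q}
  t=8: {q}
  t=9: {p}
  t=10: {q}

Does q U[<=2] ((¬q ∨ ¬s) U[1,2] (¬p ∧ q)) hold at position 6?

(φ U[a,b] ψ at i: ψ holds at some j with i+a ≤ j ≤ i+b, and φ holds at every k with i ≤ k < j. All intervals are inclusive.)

False

Need some j in [6,8] with ((¬q ∨ ¬s) U[1,2] (¬p ∧ q)), and q at every k in [6,j-1].
  j=6: ((¬q ∨ ¬s) U[1,2] (¬p ∧ q)) — fails.
  j=7: ((¬q ∨ ¬s) U[1,2] (¬p ∧ q)) — fails.
  j=8: ((¬q ∨ ¬s) U[1,2] (¬p ∧ q)) holds, but q fails at k=6 → not this j.
No j in the window works → until fails.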